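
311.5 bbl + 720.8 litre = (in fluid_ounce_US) 1.699e+06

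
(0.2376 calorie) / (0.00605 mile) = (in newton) 0.1021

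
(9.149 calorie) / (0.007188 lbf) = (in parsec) 3.88e-14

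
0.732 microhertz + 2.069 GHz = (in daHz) 2.069e+08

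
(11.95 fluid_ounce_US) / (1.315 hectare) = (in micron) 0.02687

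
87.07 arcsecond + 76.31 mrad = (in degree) 4.396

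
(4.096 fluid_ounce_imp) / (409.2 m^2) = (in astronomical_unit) 1.901e-18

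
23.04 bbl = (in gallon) 967.7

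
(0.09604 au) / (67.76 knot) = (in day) 4770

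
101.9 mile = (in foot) 5.38e+05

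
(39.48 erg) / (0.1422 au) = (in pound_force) 4.172e-17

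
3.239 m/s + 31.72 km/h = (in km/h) 43.38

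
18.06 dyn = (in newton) 0.0001806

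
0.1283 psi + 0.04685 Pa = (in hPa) 8.846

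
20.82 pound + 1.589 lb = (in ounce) 358.5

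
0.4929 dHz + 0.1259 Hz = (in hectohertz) 0.001752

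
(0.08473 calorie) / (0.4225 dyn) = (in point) 2.378e+08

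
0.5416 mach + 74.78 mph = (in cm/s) 2.178e+04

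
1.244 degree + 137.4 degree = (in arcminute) 8319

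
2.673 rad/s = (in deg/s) 153.2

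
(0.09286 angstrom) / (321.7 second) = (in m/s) 2.887e-14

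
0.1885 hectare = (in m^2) 1885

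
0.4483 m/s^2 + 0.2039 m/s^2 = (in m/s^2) 0.6522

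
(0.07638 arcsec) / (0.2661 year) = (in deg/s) 2.528e-12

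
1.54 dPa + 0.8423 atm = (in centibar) 85.35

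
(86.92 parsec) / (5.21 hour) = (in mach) 4.2e+11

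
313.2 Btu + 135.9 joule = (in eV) 2.063e+24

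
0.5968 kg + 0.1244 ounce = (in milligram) 6.003e+05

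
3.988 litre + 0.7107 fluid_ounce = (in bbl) 0.02522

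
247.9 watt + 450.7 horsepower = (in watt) 3.363e+05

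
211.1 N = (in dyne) 2.111e+07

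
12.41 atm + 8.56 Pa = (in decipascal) 1.257e+07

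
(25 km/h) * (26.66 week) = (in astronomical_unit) 0.0007485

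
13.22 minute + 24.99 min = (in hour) 0.6368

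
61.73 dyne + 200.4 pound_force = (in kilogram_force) 90.9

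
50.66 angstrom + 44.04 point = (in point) 44.04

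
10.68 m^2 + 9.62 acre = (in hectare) 3.894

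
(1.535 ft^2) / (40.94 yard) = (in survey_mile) 2.367e-06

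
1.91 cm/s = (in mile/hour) 0.04273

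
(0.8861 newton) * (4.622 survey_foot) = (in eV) 7.791e+18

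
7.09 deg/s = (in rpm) 1.182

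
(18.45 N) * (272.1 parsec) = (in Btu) 1.468e+17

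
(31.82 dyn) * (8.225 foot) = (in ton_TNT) 1.907e-13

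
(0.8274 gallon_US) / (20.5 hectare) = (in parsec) 4.951e-25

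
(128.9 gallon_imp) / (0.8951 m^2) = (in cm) 65.47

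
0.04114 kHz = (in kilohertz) 0.04114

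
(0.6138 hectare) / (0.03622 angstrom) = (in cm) 1.695e+17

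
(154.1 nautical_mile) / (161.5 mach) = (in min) 0.0865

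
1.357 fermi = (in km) 1.357e-18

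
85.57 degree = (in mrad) 1493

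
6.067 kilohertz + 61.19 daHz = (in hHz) 66.79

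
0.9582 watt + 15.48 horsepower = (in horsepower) 15.48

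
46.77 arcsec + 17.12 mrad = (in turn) 0.002761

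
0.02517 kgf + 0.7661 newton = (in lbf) 0.2277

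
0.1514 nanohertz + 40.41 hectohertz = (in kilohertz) 4.041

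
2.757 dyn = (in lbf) 6.198e-06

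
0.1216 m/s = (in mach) 0.0003571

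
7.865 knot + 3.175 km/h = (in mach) 0.01447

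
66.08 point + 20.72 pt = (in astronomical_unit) 2.047e-13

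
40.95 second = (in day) 0.000474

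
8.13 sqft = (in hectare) 7.553e-05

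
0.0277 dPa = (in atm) 2.734e-08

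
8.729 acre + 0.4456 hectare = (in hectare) 3.978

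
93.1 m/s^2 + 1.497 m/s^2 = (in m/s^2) 94.6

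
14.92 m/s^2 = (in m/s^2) 14.92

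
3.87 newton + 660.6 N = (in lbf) 149.4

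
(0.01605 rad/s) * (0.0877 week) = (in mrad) 8.513e+05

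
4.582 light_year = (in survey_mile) 2.694e+13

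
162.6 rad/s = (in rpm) 1553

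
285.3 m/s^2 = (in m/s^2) 285.3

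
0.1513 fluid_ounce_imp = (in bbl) 2.704e-05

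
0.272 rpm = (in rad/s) 0.02848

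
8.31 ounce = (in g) 235.6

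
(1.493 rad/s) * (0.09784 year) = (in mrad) 4.607e+09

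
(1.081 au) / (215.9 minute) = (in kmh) 4.494e+07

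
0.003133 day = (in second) 270.7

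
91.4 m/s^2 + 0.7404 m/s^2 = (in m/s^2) 92.14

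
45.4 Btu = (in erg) 4.79e+11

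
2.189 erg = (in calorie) 5.232e-08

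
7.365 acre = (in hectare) 2.981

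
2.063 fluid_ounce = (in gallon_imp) 0.01342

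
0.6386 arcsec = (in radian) 3.096e-06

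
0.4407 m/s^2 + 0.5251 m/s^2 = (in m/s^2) 0.9658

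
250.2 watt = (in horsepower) 0.3355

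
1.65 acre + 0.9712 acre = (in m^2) 1.061e+04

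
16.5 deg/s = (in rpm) 2.75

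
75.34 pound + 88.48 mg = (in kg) 34.17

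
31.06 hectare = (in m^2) 3.106e+05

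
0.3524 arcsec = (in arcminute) 0.005873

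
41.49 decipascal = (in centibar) 0.004149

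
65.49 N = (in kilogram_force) 6.678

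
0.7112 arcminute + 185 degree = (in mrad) 3229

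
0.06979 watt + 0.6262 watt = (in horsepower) 0.0009333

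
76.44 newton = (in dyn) 7.644e+06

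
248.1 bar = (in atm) 244.9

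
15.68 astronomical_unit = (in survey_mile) 1.458e+09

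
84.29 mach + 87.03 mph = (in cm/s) 2.874e+06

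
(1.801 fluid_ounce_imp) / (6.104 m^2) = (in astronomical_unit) 5.604e-17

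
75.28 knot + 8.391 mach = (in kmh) 1.043e+04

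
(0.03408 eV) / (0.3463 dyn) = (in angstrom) 1.577e-05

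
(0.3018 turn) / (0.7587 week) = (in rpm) 3.946e-05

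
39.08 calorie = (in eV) 1.021e+21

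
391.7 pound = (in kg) 177.7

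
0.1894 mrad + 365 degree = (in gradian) 405.6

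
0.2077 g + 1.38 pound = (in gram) 626.2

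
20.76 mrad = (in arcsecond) 4282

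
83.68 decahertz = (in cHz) 8.368e+04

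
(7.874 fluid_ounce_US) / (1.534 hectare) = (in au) 1.015e-19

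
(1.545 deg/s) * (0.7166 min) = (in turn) 0.1845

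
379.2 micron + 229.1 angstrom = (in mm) 0.3792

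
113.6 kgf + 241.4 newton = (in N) 1355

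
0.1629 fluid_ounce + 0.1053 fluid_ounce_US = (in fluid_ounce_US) 0.2682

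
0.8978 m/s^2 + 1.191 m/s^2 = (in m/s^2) 2.089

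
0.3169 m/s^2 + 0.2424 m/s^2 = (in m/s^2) 0.5593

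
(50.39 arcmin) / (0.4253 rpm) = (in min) 0.005485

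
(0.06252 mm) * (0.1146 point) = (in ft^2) 2.721e-08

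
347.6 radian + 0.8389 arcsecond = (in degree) 1.992e+04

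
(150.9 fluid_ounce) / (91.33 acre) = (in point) 3.423e-05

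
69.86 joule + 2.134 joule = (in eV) 4.494e+20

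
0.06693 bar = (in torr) 50.2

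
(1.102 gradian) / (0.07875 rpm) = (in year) 6.656e-08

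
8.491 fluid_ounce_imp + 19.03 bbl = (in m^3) 3.026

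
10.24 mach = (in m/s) 3487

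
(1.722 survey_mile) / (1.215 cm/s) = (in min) 3802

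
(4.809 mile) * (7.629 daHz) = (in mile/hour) 1.321e+06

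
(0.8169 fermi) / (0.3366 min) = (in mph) 9.048e-17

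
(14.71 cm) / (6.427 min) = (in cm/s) 0.03815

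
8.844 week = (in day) 61.91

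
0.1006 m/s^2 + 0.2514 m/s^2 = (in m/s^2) 0.352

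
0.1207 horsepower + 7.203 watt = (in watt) 97.21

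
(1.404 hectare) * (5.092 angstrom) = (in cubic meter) 7.149e-06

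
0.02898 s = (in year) 9.189e-10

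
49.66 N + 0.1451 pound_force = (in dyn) 5.031e+06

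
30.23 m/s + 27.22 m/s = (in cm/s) 5745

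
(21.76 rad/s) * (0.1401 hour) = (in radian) 1.097e+04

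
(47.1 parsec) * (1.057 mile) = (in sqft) 2.661e+22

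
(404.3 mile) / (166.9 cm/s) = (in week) 0.6446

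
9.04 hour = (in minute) 542.4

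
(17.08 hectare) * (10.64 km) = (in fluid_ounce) 6.145e+13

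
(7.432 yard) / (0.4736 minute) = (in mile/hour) 0.535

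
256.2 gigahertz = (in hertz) 2.562e+11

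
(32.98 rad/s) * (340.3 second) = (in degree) 6.43e+05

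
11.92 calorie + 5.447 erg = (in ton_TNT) 1.192e-08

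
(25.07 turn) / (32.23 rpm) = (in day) 0.0005402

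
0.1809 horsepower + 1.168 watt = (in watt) 136.1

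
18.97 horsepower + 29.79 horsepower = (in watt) 3.636e+04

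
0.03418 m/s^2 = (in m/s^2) 0.03418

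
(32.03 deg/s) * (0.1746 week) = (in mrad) 5.903e+07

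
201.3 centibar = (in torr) 1510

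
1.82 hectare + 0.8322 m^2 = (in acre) 4.498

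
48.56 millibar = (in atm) 0.04792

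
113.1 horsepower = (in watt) 8.434e+04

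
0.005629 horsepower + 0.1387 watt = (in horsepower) 0.005815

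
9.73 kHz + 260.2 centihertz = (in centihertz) 9.733e+05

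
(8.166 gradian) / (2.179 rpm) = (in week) 9.295e-07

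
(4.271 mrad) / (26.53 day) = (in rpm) 1.779e-08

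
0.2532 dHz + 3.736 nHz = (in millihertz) 25.32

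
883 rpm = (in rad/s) 92.47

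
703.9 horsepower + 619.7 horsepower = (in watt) 9.87e+05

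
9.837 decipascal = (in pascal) 0.9837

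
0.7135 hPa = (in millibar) 0.7135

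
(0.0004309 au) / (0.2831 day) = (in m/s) 2635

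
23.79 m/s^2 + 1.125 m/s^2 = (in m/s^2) 24.91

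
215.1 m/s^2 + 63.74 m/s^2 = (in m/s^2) 278.8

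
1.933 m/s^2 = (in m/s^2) 1.933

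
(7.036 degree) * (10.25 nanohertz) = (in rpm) 1.202e-08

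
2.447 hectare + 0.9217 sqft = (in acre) 6.047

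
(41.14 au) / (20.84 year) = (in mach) 27.5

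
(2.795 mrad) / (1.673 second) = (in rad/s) 0.001671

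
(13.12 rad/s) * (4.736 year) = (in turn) 3.119e+08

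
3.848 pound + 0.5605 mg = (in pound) 3.848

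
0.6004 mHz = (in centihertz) 0.06004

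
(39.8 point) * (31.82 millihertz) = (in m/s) 0.0004468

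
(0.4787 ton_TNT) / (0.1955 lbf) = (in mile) 1.431e+06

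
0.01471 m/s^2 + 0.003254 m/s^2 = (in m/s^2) 0.01796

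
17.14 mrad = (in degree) 0.982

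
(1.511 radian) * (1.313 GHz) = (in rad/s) 1.984e+09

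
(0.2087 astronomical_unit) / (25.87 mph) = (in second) 2.7e+09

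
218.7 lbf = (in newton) 972.8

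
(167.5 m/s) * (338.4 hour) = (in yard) 2.232e+08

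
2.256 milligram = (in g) 0.002256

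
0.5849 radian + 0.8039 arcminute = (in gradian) 37.25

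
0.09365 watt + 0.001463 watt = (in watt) 0.09511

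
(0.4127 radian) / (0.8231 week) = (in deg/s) 4.75e-05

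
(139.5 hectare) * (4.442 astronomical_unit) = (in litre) 9.27e+20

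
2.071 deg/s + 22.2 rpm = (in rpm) 22.55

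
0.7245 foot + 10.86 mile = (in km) 17.48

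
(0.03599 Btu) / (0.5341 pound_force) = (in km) 0.01598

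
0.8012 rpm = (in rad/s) 0.0839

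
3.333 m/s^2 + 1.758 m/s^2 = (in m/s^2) 5.091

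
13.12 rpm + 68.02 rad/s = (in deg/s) 3976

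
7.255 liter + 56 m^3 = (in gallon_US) 1.48e+04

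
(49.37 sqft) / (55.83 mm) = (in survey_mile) 0.05105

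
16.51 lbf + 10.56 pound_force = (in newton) 120.4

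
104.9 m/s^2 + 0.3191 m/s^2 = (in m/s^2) 105.2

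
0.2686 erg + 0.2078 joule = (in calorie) 0.04967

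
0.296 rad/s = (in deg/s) 16.96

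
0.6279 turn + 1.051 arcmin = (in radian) 3.946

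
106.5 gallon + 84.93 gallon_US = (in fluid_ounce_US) 2.45e+04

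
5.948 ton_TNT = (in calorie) 5.948e+09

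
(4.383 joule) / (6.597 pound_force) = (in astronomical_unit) 9.984e-13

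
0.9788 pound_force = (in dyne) 4.354e+05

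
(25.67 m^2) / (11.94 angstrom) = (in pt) 6.094e+13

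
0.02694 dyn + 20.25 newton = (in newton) 20.25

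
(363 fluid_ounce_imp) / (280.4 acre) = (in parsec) 2.946e-25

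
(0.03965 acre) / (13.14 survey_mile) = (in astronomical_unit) 5.072e-14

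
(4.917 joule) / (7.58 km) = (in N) 0.0006487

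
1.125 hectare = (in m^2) 1.125e+04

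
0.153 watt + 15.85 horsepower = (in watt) 1.182e+04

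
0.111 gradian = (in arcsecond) 359.6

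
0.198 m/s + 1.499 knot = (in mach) 0.002846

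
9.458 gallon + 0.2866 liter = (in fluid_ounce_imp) 1270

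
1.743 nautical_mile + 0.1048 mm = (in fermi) 3.228e+18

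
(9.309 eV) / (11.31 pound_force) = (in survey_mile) 1.842e-23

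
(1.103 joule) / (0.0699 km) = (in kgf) 0.001609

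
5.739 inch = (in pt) 413.2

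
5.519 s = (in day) 6.388e-05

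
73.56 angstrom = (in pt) 2.085e-05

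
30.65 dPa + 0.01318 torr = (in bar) 4.822e-05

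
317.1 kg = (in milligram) 3.171e+08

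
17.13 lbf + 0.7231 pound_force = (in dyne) 7.941e+06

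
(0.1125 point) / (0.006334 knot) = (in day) 1.41e-07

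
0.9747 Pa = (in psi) 0.0001414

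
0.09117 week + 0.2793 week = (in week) 0.3705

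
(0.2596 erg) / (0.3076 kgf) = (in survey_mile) 5.347e-12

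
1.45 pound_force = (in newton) 6.45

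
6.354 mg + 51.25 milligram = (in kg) 5.76e-05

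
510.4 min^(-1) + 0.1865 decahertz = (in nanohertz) 1.037e+10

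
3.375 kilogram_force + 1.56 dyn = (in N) 33.1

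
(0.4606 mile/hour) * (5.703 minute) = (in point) 1.997e+05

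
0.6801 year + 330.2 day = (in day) 578.4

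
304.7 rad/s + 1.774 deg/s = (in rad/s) 304.7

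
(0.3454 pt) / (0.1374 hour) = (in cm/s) 2.463e-05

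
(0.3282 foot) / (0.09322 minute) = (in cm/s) 1.789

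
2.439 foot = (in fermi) 7.434e+14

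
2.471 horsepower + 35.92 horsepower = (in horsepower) 38.39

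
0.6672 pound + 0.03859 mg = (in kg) 0.3026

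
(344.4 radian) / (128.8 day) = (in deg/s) 0.001773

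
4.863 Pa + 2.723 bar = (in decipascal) 2.723e+06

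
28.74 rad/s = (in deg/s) 1647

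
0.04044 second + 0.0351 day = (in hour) 0.8424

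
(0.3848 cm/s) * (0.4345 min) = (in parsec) 3.251e-18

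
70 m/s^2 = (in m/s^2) 70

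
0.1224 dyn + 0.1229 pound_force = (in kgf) 0.05575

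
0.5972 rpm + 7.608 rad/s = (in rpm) 73.25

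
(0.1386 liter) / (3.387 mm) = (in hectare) 4.092e-06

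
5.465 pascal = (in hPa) 0.05465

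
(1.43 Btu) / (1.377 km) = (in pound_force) 0.2463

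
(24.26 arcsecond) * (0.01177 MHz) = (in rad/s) 1.384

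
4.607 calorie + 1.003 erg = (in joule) 19.28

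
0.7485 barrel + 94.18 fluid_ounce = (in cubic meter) 0.1218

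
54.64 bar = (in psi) 792.5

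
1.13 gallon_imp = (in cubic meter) 0.005137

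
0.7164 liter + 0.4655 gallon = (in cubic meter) 0.002479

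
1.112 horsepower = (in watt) 829.2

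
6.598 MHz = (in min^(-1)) 3.959e+08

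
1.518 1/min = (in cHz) 2.53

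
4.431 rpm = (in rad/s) 0.464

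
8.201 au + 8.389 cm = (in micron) 1.227e+18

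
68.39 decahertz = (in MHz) 0.0006839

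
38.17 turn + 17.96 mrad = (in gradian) 1.527e+04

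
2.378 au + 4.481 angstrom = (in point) 1.008e+15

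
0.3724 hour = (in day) 0.01552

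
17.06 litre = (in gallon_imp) 3.753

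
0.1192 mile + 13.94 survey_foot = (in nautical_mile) 0.1059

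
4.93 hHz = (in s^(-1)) 493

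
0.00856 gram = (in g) 0.00856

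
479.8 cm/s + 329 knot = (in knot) 338.3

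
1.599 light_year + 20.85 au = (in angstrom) 1.513e+26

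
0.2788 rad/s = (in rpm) 2.662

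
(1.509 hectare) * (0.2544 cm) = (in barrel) 241.5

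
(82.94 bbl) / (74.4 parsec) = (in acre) 1.419e-21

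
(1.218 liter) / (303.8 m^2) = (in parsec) 1.299e-22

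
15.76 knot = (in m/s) 8.108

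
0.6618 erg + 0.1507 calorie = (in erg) 6.305e+06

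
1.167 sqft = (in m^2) 0.1084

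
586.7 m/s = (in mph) 1312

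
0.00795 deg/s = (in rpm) 0.001325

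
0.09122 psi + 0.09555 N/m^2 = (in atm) 0.006208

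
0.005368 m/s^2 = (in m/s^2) 0.005368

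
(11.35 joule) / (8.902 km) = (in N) 0.001275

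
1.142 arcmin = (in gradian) 0.02115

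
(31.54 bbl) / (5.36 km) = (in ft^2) 0.01007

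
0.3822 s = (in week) 6.319e-07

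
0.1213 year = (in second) 3.825e+06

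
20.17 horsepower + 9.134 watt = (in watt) 1.505e+04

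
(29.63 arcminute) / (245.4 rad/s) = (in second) 3.512e-05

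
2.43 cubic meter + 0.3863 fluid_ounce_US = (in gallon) 641.9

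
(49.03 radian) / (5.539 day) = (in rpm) 0.0009783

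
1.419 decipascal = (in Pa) 0.1419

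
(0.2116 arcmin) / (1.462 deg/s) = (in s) 0.002412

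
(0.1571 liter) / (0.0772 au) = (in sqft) 1.464e-13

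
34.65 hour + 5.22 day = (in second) 5.757e+05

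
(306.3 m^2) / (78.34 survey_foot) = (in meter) 12.83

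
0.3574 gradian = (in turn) 0.0008935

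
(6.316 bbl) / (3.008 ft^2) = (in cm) 359.3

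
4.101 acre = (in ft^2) 1.786e+05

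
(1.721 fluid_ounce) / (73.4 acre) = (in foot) 5.622e-10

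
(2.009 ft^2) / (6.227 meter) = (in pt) 84.96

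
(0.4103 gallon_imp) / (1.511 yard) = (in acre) 3.336e-07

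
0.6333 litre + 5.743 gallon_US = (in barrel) 0.1407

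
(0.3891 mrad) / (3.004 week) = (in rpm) 2.045e-09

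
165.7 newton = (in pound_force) 37.25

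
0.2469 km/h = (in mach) 0.0002014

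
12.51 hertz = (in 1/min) 750.6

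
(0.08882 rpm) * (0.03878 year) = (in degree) 6.517e+05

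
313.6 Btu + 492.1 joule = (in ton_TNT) 7.92e-05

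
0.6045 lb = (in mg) 2.742e+05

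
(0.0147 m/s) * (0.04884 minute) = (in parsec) 1.396e-18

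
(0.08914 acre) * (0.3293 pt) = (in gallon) 11.07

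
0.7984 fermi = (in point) 2.263e-12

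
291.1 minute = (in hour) 4.852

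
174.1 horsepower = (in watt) 1.298e+05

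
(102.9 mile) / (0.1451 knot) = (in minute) 3.697e+04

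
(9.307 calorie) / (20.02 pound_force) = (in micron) 4.373e+05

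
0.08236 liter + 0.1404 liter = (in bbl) 0.001401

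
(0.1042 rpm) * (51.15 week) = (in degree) 1.934e+07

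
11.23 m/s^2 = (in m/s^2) 11.23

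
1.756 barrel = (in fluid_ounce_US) 9440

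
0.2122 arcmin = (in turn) 9.824e-06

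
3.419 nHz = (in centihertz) 3.419e-07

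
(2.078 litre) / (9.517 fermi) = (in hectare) 2.183e+07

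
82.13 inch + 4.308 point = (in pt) 5918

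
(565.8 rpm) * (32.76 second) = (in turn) 308.9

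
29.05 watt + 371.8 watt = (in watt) 400.9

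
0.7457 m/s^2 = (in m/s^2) 0.7457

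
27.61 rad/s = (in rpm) 263.7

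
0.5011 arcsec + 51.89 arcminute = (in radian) 0.0151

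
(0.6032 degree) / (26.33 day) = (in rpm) 4.419e-08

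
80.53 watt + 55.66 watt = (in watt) 136.2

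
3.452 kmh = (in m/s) 0.9589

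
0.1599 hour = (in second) 575.6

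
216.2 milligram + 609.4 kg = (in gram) 6.094e+05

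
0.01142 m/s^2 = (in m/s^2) 0.01142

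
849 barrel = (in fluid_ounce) 4.564e+06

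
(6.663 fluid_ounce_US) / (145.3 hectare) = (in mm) 1.356e-07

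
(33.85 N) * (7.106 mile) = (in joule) 3.871e+05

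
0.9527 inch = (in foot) 0.07939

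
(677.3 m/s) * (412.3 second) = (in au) 1.867e-06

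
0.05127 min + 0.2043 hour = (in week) 0.001221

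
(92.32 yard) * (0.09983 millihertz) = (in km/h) 0.03034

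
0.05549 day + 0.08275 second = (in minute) 79.91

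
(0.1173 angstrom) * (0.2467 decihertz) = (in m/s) 2.894e-13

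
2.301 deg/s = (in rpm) 0.3835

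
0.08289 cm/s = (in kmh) 0.002984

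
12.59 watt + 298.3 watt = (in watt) 310.9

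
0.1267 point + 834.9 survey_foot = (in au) 1.701e-09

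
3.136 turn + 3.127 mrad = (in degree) 1129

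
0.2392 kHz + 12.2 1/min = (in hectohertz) 2.394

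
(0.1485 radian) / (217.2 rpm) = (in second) 0.006529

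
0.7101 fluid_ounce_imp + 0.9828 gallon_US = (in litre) 3.74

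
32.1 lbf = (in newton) 142.8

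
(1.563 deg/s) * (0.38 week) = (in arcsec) 1.293e+09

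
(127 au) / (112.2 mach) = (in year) 15.77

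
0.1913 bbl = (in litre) 30.41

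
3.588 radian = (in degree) 205.6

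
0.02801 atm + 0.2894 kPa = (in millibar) 31.28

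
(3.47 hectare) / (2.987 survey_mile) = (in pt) 2.046e+04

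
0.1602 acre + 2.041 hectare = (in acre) 5.204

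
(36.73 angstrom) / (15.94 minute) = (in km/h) 1.383e-11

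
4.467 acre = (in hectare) 1.808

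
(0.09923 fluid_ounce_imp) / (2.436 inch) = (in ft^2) 0.0004905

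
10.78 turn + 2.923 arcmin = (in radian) 67.73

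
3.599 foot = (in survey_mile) 0.0006816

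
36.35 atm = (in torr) 2.763e+04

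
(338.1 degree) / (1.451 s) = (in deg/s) 233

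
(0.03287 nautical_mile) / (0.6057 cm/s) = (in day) 0.1163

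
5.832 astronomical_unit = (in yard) 9.541e+11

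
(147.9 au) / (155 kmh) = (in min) 8.565e+09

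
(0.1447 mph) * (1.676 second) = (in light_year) 1.146e-17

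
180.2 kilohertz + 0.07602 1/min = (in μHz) 1.802e+11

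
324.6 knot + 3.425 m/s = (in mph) 381.2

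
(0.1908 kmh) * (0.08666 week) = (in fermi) 2.778e+18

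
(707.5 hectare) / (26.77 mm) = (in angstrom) 2.643e+18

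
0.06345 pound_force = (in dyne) 2.822e+04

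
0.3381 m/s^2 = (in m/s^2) 0.3381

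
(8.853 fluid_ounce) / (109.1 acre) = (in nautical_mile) 3.202e-13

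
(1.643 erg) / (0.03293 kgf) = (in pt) 0.001442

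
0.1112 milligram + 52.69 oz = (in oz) 52.69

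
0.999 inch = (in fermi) 2.537e+13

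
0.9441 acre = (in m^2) 3821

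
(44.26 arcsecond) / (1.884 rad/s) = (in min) 1.898e-06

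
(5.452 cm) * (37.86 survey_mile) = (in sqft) 3.576e+04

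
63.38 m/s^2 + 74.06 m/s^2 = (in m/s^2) 137.4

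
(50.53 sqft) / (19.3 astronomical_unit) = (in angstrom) 0.01626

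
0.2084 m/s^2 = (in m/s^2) 0.2084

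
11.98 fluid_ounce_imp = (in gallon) 0.08992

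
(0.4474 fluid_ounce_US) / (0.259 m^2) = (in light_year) 5.4e-21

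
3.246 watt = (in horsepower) 0.004353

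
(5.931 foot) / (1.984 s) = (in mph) 2.038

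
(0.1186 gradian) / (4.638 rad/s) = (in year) 1.274e-11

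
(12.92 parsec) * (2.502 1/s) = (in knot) 1.939e+18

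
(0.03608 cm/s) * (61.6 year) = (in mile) 435.5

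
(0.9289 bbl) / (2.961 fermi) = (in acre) 1.232e+10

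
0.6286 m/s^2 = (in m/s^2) 0.6286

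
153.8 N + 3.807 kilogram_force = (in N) 191.1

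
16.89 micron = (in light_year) 1.785e-21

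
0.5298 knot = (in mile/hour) 0.6097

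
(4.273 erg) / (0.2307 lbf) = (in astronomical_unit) 2.783e-18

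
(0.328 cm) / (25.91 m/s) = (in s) 0.0001266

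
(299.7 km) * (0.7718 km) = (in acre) 5.716e+04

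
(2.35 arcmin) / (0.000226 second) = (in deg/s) 173.3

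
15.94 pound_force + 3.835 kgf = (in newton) 108.5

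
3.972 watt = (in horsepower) 0.005327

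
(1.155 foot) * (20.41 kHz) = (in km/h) 2.587e+04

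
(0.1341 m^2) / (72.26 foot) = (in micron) 6089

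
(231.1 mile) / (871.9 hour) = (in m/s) 0.1185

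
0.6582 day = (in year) 0.001803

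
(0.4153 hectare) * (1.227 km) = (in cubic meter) 5.096e+06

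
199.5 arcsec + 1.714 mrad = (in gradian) 0.1707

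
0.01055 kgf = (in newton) 0.1035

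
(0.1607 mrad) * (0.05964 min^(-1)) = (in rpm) 1.525e-06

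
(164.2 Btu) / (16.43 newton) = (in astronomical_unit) 7.048e-08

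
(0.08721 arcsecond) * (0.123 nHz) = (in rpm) 4.966e-16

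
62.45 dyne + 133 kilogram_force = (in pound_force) 293.2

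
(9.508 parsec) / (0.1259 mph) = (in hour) 1.448e+15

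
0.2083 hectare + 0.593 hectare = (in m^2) 8013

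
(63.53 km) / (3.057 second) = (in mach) 61.03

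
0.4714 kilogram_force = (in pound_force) 1.039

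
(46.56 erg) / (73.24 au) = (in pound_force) 9.553e-20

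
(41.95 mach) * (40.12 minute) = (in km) 3.438e+04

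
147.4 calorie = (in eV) 3.849e+21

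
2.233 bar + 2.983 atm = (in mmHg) 3942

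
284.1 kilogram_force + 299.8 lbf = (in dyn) 4.12e+08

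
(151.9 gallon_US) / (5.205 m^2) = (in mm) 110.5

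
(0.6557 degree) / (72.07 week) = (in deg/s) 1.504e-08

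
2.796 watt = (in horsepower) 0.003749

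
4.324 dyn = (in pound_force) 9.721e-06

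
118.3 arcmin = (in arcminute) 118.3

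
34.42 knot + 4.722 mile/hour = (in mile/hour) 44.33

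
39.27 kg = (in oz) 1385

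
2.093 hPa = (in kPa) 0.2093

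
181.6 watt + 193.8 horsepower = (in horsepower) 194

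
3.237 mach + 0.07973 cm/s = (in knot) 2143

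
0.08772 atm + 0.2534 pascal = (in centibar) 8.888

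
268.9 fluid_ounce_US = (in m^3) 0.007952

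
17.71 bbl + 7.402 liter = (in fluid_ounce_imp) 9.936e+04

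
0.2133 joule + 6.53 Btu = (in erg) 6.89e+10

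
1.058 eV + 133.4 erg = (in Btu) 1.264e-08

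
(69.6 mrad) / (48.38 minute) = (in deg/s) 0.001374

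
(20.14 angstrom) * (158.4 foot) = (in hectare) 9.724e-12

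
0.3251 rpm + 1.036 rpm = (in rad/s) 0.1425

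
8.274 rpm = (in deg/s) 49.64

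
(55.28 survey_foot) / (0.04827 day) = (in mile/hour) 0.009037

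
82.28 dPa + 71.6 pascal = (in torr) 0.5988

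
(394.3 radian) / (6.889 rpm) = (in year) 1.733e-05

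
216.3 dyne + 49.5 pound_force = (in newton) 220.2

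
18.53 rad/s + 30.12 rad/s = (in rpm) 464.6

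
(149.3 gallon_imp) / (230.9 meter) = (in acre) 7.264e-07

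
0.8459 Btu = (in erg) 8.925e+09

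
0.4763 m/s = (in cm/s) 47.63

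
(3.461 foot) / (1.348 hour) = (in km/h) 0.0007826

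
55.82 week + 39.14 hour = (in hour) 9417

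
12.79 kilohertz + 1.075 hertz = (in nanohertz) 1.279e+13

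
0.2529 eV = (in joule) 4.052e-20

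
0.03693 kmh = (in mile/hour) 0.02295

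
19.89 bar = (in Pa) 1.989e+06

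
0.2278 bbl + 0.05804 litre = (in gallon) 9.583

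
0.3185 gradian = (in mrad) 5.003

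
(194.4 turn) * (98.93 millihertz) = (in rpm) 1154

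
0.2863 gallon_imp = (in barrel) 0.008186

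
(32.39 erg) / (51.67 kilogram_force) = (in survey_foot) 2.097e-08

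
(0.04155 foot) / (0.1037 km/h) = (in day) 5.089e-06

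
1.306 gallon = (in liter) 4.944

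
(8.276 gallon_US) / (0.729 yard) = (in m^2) 0.047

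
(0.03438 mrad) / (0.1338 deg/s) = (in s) 0.01472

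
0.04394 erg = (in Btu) 4.165e-12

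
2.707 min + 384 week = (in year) 7.364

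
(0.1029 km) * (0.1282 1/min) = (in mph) 0.4918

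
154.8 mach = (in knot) 1.025e+05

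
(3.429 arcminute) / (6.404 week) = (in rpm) 2.459e-09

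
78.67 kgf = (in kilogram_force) 78.67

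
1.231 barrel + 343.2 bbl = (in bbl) 344.4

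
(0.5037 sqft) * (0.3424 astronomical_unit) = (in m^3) 2.397e+09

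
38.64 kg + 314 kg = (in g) 3.526e+05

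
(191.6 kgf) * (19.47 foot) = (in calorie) 2665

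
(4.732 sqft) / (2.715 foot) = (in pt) 1506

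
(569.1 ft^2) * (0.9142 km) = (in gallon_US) 1.277e+07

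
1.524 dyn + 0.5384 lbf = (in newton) 2.395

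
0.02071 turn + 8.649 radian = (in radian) 8.779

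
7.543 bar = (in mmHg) 5658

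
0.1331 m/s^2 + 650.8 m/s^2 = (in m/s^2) 650.9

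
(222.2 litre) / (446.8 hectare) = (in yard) 5.439e-08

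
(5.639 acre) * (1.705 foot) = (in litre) 1.186e+07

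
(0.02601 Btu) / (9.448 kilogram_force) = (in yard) 0.3239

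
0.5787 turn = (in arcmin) 1.25e+04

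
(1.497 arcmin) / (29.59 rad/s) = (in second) 1.472e-05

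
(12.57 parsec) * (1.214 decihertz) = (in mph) 1.053e+17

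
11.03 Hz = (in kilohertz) 0.01103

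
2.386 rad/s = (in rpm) 22.78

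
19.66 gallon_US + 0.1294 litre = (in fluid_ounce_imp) 2624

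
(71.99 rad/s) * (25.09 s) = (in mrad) 1.806e+06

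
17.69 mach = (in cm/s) 6.023e+05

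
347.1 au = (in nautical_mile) 2.804e+10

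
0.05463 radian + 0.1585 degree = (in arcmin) 197.3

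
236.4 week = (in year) 4.534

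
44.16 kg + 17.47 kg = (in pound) 135.9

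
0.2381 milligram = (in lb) 5.249e-07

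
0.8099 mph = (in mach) 0.001063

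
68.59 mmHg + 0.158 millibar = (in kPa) 9.16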